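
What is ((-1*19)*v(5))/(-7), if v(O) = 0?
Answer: 0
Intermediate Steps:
((-1*19)*v(5))/(-7) = (-1*19*0)/(-7) = -19*0*(-⅐) = 0*(-⅐) = 0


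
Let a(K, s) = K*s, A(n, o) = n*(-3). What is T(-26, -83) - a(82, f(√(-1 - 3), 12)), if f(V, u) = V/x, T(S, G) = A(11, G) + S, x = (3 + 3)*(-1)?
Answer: -59 + 82*I/3 ≈ -59.0 + 27.333*I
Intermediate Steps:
x = -6 (x = 6*(-1) = -6)
A(n, o) = -3*n
T(S, G) = -33 + S (T(S, G) = -3*11 + S = -33 + S)
f(V, u) = -V/6 (f(V, u) = V/(-6) = V*(-⅙) = -V/6)
T(-26, -83) - a(82, f(√(-1 - 3), 12)) = (-33 - 26) - 82*(-√(-1 - 3)/6) = -59 - 82*(-I/3) = -59 - (-82)*I/3 = -59 + 82*I/3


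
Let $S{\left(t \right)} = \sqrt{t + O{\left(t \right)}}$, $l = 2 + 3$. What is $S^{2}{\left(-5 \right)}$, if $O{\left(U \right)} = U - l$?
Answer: $-15$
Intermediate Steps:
$l = 5$
$O{\left(U \right)} = -5 + U$ ($O{\left(U \right)} = U - 5 = -5 + U$)
$S{\left(t \right)} = \sqrt{-5 + 2 t}$ ($S{\left(t \right)} = \sqrt{t + \left(-5 + t\right)} = \sqrt{-5 + 2 t}$)
$S^{2}{\left(-5 \right)} = \left(\sqrt{-5 + 2 \left(-5\right)}\right)^{2} = \left(\sqrt{-5 - 10}\right)^{2} = \left(\sqrt{-15}\right)^{2} = \left(i \sqrt{15}\right)^{2} = -15$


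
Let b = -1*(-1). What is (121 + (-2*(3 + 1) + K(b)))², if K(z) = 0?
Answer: 12769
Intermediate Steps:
b = 1
(121 + (-2*(3 + 1) + K(b)))² = (121 + (-2*(3 + 1) + 0))² = (121 + (-2*4 + 0))² = (121 + (-8 + 0))² = (121 - 8)² = 113² = 12769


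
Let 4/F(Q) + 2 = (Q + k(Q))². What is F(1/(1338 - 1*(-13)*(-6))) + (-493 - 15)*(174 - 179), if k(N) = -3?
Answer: 28214678540/11105641 ≈ 2540.6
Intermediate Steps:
F(Q) = 4/(-2 + (-3 + Q)²) (F(Q) = 4/(-2 + (Q - 3)²) = 4/(-2 + (-3 + Q)²))
F(1/(1338 - 1*(-13)*(-6))) + (-493 - 15)*(174 - 179) = 4/(-2 + (-3 + 1/(1338 - 1*(-13)*(-6)))²) + (-493 - 15)*(174 - 179) = 4/(-2 + (-3 + 1/(1338 + 13*(-6)))²) - 508*(-5) = 4/(-2 + (-3 + 1/(1338 - 78))²) + 2540 = 4/(-2 + (-3 + 1/1260)²) + 2540 = 4/(-2 + (-3779/1260)²) + 2540 = 4/(-2 + 14280841/1587600) + 2540 = 4/(11105641/1587600) + 2540 = 4*(1587600/11105641) + 2540 = 6350400/11105641 + 2540 = 28214678540/11105641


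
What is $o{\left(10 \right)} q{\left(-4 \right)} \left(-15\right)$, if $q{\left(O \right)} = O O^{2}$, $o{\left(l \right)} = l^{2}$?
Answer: $96000$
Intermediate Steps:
$q{\left(O \right)} = O^{3}$
$o{\left(10 \right)} q{\left(-4 \right)} \left(-15\right) = 10^{2} \left(-4\right)^{3} \left(-15\right) = 100 \left(-64\right) \left(-15\right) = \left(-6400\right) \left(-15\right) = 96000$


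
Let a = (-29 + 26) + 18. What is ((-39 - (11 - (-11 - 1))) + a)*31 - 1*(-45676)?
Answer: 44219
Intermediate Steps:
a = 15 (a = -3 + 18 = 15)
((-39 - (11 - (-11 - 1))) + a)*31 - 1*(-45676) = ((-39 - (11 - (-11 - 1))) + 15)*31 - 1*(-45676) = ((-39 - (11 - 1*(-12))) + 15)*31 + 45676 = ((-39 - (11 + 12)) + 15)*31 + 45676 = ((-39 - 1*23) + 15)*31 + 45676 = ((-39 - 23) + 15)*31 + 45676 = (-62 + 15)*31 + 45676 = -47*31 + 45676 = -1457 + 45676 = 44219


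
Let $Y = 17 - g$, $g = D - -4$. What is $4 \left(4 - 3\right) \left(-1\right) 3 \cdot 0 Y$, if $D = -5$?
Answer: $0$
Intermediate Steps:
$g = -1$ ($g = -5 - -4 = -5 + 4 = -1$)
$Y = 18$ ($Y = 17 - -1 = 17 + 1 = 18$)
$4 \left(4 - 3\right) \left(-1\right) 3 \cdot 0 Y = 4 \left(4 - 3\right) \left(-1\right) 3 \cdot 0 \cdot 18 = 4 \cdot 1 \left(\left(-3\right) 0\right) 18 = 4 \cdot 0 \cdot 18 = 0 \cdot 18 = 0$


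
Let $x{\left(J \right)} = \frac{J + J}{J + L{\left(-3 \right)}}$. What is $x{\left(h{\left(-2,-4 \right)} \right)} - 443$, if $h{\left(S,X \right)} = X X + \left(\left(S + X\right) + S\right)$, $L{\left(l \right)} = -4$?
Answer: $-439$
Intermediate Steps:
$h{\left(S,X \right)} = X + X^{2} + 2 S$ ($h{\left(S,X \right)} = X^{2} + \left(X + 2 S\right) = X + X^{2} + 2 S$)
$x{\left(J \right)} = \frac{2 J}{-4 + J}$ ($x{\left(J \right)} = \frac{J + J}{J - 4} = \frac{2 J}{-4 + J}$)
$x{\left(h{\left(-2,-4 \right)} \right)} - 443 = \frac{2 \left(-4 + \left(-4\right)^{2} + 2 \left(-2\right)\right)}{-4 + \left(-4 + \left(-4\right)^{2} + 2 \left(-2\right)\right)} - 443 = \frac{2 \left(-4 + 16 - 4\right)}{-4 - -8} - 443 = 2 \cdot 8 \frac{1}{-4 + 8} - 443 = 2 \cdot 8 \cdot \frac{1}{4} - 443 = 4 - 443 = -439$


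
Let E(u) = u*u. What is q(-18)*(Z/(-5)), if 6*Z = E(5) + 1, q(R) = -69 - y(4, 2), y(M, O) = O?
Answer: 923/15 ≈ 61.533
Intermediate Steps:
E(u) = u²
q(R) = -71 (q(R) = -69 - 1*2 = -69 - 2 = -71)
Z = 13/3 (Z = (5² + 1)/6 = (25 + 1)/6 = (⅙)*26 = 13/3 ≈ 4.3333)
q(-18)*(Z/(-5)) = -923/(3*(-5)) = -923*(-1)/(3*5) = -71*(-13/15) = 923/15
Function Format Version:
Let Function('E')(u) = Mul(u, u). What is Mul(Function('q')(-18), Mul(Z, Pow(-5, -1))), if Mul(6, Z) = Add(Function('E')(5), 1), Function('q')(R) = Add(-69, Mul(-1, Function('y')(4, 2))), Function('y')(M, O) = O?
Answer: Rational(923, 15) ≈ 61.533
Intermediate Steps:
Function('E')(u) = Pow(u, 2)
Function('q')(R) = -71 (Function('q')(R) = Add(-69, Mul(-1, 2)) = Add(-69, -2) = -71)
Z = Rational(13, 3) (Z = Mul(Rational(1, 6), Add(Pow(5, 2), 1)) = Mul(Rational(1, 6), Add(25, 1)) = Mul(Rational(1, 6), 26) = Rational(13, 3) ≈ 4.3333)
Mul(Function('q')(-18), Mul(Z, Pow(-5, -1))) = Mul(-71, Mul(Rational(13, 3), Pow(-5, -1))) = Mul(-71, Mul(Rational(13, 3), Rational(-1, 5))) = Mul(-71, Rational(-13, 15)) = Rational(923, 15)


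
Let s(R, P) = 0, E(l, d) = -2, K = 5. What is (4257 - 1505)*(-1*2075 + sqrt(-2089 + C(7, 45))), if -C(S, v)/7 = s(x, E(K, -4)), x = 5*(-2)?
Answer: -5710400 + 2752*I*sqrt(2089) ≈ -5.7104e+6 + 1.2578e+5*I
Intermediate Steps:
x = -10
C(S, v) = 0 (C(S, v) = -7*0 = 0)
(4257 - 1505)*(-1*2075 + sqrt(-2089 + C(7, 45))) = (4257 - 1505)*(-1*2075 + sqrt(-2089 + 0)) = 2752*(-2075 + sqrt(-2089)) = 2752*(-2075 + I*sqrt(2089)) = -5710400 + 2752*I*sqrt(2089)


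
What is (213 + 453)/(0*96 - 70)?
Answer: -333/35 ≈ -9.5143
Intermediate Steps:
(213 + 453)/(0*96 - 70) = 666/(0 - 70) = 666/(-70) = 666*(-1/70) = -333/35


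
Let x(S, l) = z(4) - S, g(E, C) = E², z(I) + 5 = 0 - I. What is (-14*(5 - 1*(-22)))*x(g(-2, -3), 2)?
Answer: 4914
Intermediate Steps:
z(I) = -5 - I (z(I) = -5 + (0 - I) = -5 - I)
x(S, l) = -9 - S (x(S, l) = (-5 - 1*4) - S = (-5 - 4) - S = -9 - S)
(-14*(5 - 1*(-22)))*x(g(-2, -3), 2) = (-14*(5 - 1*(-22)))*(-9 - 1*(-2)²) = (-14*(5 + 22))*(-9 - 1*4) = (-14*27)*(-9 - 4) = -378*(-13) = 4914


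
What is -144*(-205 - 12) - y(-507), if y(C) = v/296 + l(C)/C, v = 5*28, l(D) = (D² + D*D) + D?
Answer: 2387279/74 ≈ 32261.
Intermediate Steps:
l(D) = D + 2*D² (l(D) = (D² + D²) + D = 2*D² + D = D + 2*D²)
v = 140
y(C) = 109/74 + 2*C (y(C) = 140/296 + (C*(1 + 2*C))/C = 140*(1/296) + (1 + 2*C) = 35/74 + (1 + 2*C) = 109/74 + 2*C)
-144*(-205 - 12) - y(-507) = -144*(-205 - 12) - (109/74 + 2*(-507)) = -144*(-217) - (109/74 - 1014) = 31248 - 1*(-74927/74) = 31248 + 74927/74 = 2387279/74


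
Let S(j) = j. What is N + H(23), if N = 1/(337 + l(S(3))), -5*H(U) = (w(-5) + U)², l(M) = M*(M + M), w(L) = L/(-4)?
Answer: -668023/5680 ≈ -117.61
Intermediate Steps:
w(L) = -L/4 (w(L) = L*(-¼) = -L/4)
l(M) = 2*M² (l(M) = M*(2*M) = 2*M²)
H(U) = -(5/4 + U)²/5 (H(U) = -(-¼*(-5) + U)²/5 = -(5/4 + U)²/5)
N = 1/355 (N = 1/(337 + 2*3²) = 1/(337 + 2*9) = 1/(337 + 18) = 1/355 ≈ 0.0028169)
N + H(23) = 1/355 - (5 + 4*23)²/80 = 1/355 - (5 + 92)²/80 = 1/355 - 1/80*97² = 1/355 - 1/80*9409 = 1/355 - 9409/80 = -668023/5680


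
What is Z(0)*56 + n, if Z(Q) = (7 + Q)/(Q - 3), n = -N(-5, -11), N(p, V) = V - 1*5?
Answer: -344/3 ≈ -114.67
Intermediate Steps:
N(p, V) = -5 + V (N(p, V) = V - 5 = -5 + V)
n = 16 (n = -(-5 - 11) = -1*(-16) = 16)
Z(Q) = (7 + Q)/(-3 + Q)
Z(0)*56 + n = ((7 + 0)/(-3 + 0))*56 + 16 = (7/(-3))*56 + 16 = -1/3*7*56 + 16 = -7/3*56 + 16 = -392/3 + 16 = -344/3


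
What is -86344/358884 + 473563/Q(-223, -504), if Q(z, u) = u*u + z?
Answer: 37010170225/22770561753 ≈ 1.6254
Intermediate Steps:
Q(z, u) = z + u² (Q(z, u) = u² + z = z + u²)
-86344/358884 + 473563/Q(-223, -504) = -86344/358884 + 473563/(-223 + (-504)²) = -86344*1/358884 + 473563/(-223 + 254016) = -21586/89721 + 473563/253793 = 37010170225/22770561753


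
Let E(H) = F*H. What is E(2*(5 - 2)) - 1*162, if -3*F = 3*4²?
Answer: -258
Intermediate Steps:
F = -16 (F = -4² = -16 ≈ -16.000)
E(H) = -16*H
E(2*(5 - 2)) - 1*162 = -32*(5 - 2) - 1*162 = -32*3 - 162 = -16*6 - 162 = -96 - 162 = -258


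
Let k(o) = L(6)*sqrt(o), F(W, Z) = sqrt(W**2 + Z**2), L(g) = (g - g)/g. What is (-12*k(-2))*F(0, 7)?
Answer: 0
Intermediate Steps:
L(g) = 0 (L(g) = 0/g = 0)
k(o) = 0 (k(o) = 0*sqrt(o) = 0)
(-12*k(-2))*F(0, 7) = (-12*0)*sqrt(0**2 + 7**2) = 0*sqrt(0 + 49) = 0*sqrt(49) = 0*7 = 0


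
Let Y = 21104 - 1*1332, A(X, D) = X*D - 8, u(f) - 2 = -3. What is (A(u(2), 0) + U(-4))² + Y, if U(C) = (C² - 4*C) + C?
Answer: 20172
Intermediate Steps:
u(f) = -1 (u(f) = 2 - 3 = -1)
A(X, D) = -8 + D*X (A(X, D) = D*X - 8 = -8 + D*X)
Y = 19772 (Y = 21104 - 1332 = 19772)
U(C) = C² - 3*C
(A(u(2), 0) + U(-4))² + Y = ((-8 + 0*(-1)) - 4*(-3 - 4))² + 19772 = ((-8 + 0) - 4*(-7))² + 19772 = (-8 + 28)² + 19772 = 20² + 19772 = 400 + 19772 = 20172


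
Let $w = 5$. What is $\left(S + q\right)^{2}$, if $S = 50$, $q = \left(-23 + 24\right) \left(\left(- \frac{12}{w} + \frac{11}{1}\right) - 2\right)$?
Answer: $\frac{80089}{25} \approx 3203.6$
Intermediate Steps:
$q = \frac{33}{5}$ ($q = \left(-23 + 24\right) \left(\left(- \frac{12}{5} + \frac{11}{1}\right) - 2\right) = 1 \left(\left(\left(-12\right) \frac{1}{5} + 11 \cdot 1\right) - 2\right) = 1 \left(\left(- \frac{12}{5} + 11\right) - 2\right) = 1 \left(\frac{43}{5} - 2\right) = 1 \cdot \frac{33}{5} = \frac{33}{5} \approx 6.6$)
$\left(S + q\right)^{2} = \left(50 + \frac{33}{5}\right)^{2} = \left(\frac{283}{5}\right)^{2} = \frac{80089}{25}$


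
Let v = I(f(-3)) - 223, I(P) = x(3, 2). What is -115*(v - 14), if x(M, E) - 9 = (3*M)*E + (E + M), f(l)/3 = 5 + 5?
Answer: 23575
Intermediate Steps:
f(l) = 30 (f(l) = 3*(5 + 5) = 3*10 = 30)
x(M, E) = 9 + E + M + 3*E*M (x(M, E) = 9 + ((3*M)*E + (E + M)) = 9 + (3*E*M + (E + M)) = 9 + (E + M + 3*E*M) = 9 + E + M + 3*E*M)
I(P) = 32 (I(P) = 9 + 2 + 3 + 3*2*3 = 9 + 2 + 3 + 18 = 32)
v = -191 (v = 32 - 223 = -191)
-115*(v - 14) = -115*(-191 - 14) = -115*(-205) = 23575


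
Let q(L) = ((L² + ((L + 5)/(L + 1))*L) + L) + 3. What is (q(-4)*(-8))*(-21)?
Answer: 2744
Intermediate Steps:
q(L) = 3 + L + L² + L*(5 + L)/(1 + L) (q(L) = ((L² + ((5 + L)/(1 + L))*L) + L) + 3 = ((L² + L*(5 + L)/(1 + L)) + L) + 3 = (L + L² + L*(5 + L)/(1 + L)) + 3 = 3 + L + L² + L*(5 + L)/(1 + L))
(q(-4)*(-8))*(-21) = (((3 + (-4)³ + 3*(-4)² + 9*(-4))/(1 - 4))*(-8))*(-21) = (((3 - 64 + 3*16 - 36)/(-3))*(-8))*(-21) = (-(3 - 64 + 48 - 36)/3*(-8))*(-21) = (-⅓*(-49)*(-8))*(-21) = ((49/3)*(-8))*(-21) = -392/3*(-21) = 2744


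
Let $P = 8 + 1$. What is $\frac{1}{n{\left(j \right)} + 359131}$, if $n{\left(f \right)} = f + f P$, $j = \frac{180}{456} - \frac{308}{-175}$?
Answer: $\frac{95}{34119492} \approx 2.7843 \cdot 10^{-6}$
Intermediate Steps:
$P = 9$
$j = \frac{2047}{950}$ ($j = 180 \cdot \frac{1}{456} - - \frac{44}{25} = \frac{15}{38} + \frac{44}{25} = \frac{2047}{950} \approx 2.1547$)
$n{\left(f \right)} = 10 f$ ($n{\left(f \right)} = f + f 9 = f + 9 f = 10 f$)
$\frac{1}{n{\left(j \right)} + 359131} = \frac{1}{10 \cdot \frac{2047}{950} + 359131} = \frac{1}{\frac{2047}{95} + 359131} = \frac{1}{\frac{34119492}{95}} = \frac{95}{34119492}$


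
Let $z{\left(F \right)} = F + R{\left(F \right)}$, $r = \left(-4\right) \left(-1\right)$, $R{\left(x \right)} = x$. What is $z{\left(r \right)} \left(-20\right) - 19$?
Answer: $-179$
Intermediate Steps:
$r = 4$
$z{\left(F \right)} = 2 F$ ($z{\left(F \right)} = F + F = 2 F$)
$z{\left(r \right)} \left(-20\right) - 19 = 2 \cdot 4 \left(-20\right) - 19 = 8 \left(-20\right) - 19 = -160 - 19 = -179$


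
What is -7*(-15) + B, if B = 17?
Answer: 122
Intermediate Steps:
-7*(-15) + B = -7*(-15) + 17 = 105 + 17 = 122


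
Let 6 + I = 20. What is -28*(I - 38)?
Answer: 672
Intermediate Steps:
I = 14 (I = -6 + 20 = 14)
-28*(I - 38) = -28*(14 - 38) = -28*(-24) = 672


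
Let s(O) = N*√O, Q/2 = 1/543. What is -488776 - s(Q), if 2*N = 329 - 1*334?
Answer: -488776 + 5*√1086/1086 ≈ -4.8878e+5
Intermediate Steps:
Q = 2/543 ≈ 0.0036832
N = -5/2 (N = (329 - 1*334)/2 = (329 - 334)/2 = (½)*(-5) = -5/2 ≈ -2.5000)
s(O) = -5*√O/2
-488776 - s(Q) = -488776 - (-5)*√(2/543)/2 = -488776 - (-5)*√1086/543/2 = -488776 - (-5)*√1086/1086 = -488776 + 5*√1086/1086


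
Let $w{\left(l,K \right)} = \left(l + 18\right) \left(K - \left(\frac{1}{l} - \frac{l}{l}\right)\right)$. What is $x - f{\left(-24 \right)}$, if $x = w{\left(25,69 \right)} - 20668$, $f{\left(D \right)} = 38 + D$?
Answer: $- \frac{441843}{25} \approx -17674.0$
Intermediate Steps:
$w{\left(l,K \right)} = \left(18 + l\right) \left(1 + K - \frac{1}{l}\right)$ ($w{\left(l,K \right)} = \left(18 + l\right) \left(K + \left(- \frac{1}{l} + 1\right)\right) = \left(18 + l\right) \left(K + \left(1 - \frac{1}{l}\right)\right) = \left(18 + l\right) \left(1 + K - \frac{1}{l}\right)$)
$x = - \frac{441493}{25}$ ($x = \left(17 + 25 - \frac{18}{25} + 18 \cdot 69 + 69 \cdot 25\right) - 20668 = \left(17 + 25 - \frac{18}{25} + 1242 + 1725\right) - 20668 = \frac{75207}{25} - 20668 = - \frac{441493}{25} \approx -17660.0$)
$x - f{\left(-24 \right)} = - \frac{441493}{25} - \left(38 - 24\right) = - \frac{441493}{25} - 14 = - \frac{441843}{25}$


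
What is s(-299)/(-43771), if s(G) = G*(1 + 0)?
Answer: 23/3367 ≈ 0.0068310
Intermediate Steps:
s(G) = G (s(G) = G*1 = G)
s(-299)/(-43771) = -299/(-43771) = -299*(-1/43771) = 23/3367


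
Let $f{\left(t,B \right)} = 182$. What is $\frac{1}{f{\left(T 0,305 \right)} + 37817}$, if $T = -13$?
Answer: $\frac{1}{37999} \approx 2.6316 \cdot 10^{-5}$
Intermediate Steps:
$\frac{1}{f{\left(T 0,305 \right)} + 37817} = \frac{1}{182 + 37817} = \frac{1}{37999}$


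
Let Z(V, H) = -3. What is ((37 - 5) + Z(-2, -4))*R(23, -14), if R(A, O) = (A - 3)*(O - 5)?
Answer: -11020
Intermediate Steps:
R(A, O) = (-5 + O)*(-3 + A) (R(A, O) = (-3 + A)*(-5 + O) = (-5 + O)*(-3 + A))
((37 - 5) + Z(-2, -4))*R(23, -14) = ((37 - 5) - 3)*(15 - 5*23 - 3*(-14) + 23*(-14)) = (32 - 3)*(15 - 115 + 42 - 322) = 29*(-380) = -11020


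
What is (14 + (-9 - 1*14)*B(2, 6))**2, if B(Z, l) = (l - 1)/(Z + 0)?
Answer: 7569/4 ≈ 1892.3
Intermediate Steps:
B(Z, l) = (-1 + l)/Z
(14 + (-9 - 1*14)*B(2, 6))**2 = (14 + (-9 - 1*14)*((-1 + 6)/2))**2 = (14 + (-9 - 14)*((1/2)*5))**2 = (14 - 23*5/2)**2 = (14 - 115/2)**2 = (-87/2)**2 = 7569/4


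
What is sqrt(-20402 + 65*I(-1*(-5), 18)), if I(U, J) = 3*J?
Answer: 2*I*sqrt(4223) ≈ 129.97*I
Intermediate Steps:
sqrt(-20402 + 65*I(-1*(-5), 18)) = sqrt(-20402 + 65*(3*18)) = sqrt(-20402 + 65*54) = sqrt(-20402 + 3510) = sqrt(-16892) = 2*I*sqrt(4223)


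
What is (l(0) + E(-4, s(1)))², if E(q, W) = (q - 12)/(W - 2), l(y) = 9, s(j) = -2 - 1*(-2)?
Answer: 289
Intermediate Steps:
s(j) = 0 (s(j) = -2 + 2 = 0)
E(q, W) = (-12 + q)/(-2 + W)
(l(0) + E(-4, s(1)))² = (9 + (-12 - 4)/(-2 + 0))² = (9 - 16/(-2))² = (9 - ½*(-16))² = (9 + 8)² = 17² = 289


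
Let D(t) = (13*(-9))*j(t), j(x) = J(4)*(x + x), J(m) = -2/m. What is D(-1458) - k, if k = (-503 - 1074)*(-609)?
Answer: -1130979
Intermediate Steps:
j(x) = -x (j(x) = (-2/4)*(x + x) = (-2*¼)*(2*x) = -x)
D(t) = 117*t (D(t) = (13*(-9))*(-t) = -(-117)*t = 117*t)
k = 960393 (k = -1577*(-609) = 960393)
D(-1458) - k = 117*(-1458) - 1*960393 = -170586 - 960393 = -1130979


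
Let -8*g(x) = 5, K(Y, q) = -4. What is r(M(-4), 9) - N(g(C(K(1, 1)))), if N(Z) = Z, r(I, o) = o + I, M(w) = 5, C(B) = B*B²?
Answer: 117/8 ≈ 14.625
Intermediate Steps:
C(B) = B³
g(x) = -5/8 (g(x) = -⅛*5 = -5/8)
r(I, o) = I + o
r(M(-4), 9) - N(g(C(K(1, 1)))) = (5 + 9) - 1*(-5/8) = 14 + 5/8 = 117/8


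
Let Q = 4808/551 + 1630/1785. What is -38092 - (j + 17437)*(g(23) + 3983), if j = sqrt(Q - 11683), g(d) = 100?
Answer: -71233363 - 1361*I*sqrt(451684868485893)/65569 ≈ -7.1233e+7 - 4.4114e+5*I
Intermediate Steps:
Q = 1896082/196707 (Q = 4808*(1/551) + 1630*(1/1785) = 4808/551 + 326/357 = 1896082/196707 ≈ 9.6391)
j = I*sqrt(451684868485893)/196707 (j = sqrt(1896082/196707 - 11683) = sqrt(-2296231799/196707) = I*sqrt(451684868485893)/196707 ≈ 108.04*I)
-38092 - (j + 17437)*(g(23) + 3983) = -38092 - (I*sqrt(451684868485893)/196707 + 17437)*(100 + 3983) = -38092 - (17437 + I*sqrt(451684868485893)/196707)*4083 = -38092 - (71195271 + 1361*I*sqrt(451684868485893)/65569) = -38092 + (-71195271 - 1361*I*sqrt(451684868485893)/65569) = -71233363 - 1361*I*sqrt(451684868485893)/65569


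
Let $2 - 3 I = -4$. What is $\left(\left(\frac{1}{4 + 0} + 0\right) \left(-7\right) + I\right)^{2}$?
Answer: $\frac{1}{16} \approx 0.0625$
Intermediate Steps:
$I = 2$ ($I = \frac{2}{3} - - \frac{4}{3} = \frac{2}{3} + \frac{4}{3} = 2$)
$\left(\left(\frac{1}{4 + 0} + 0\right) \left(-7\right) + I\right)^{2} = \left(\left(\frac{1}{4 + 0} + 0\right) \left(-7\right) + 2\right)^{2} = \left(\left(\frac{1}{4} + 0\right) \left(-7\right) + 2\right)^{2} = \left(\frac{1}{4} \left(-7\right) + 2\right)^{2} = \left(- \frac{7}{4} + 2\right)^{2} = \left(\frac{1}{4}\right)^{2} = \frac{1}{16}$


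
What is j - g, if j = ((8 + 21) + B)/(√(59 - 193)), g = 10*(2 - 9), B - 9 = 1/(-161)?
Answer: 70 - 6117*I*√134/21574 ≈ 70.0 - 3.2822*I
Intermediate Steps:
B = 1448/161 (B = 9 + 1/(-161) = 9 - 1/161 = 1448/161 ≈ 8.9938)
g = -70 (g = 10*(-7) = -70)
j = -6117*I*√134/21574 (j = ((8 + 21) + 1448/161)/(√(59 - 193)) = (29 + 1448/161)/(√(-134)) = 6117/(161*((I*√134))) = 6117*(-I*√134/134)/161 = -6117*I*√134/21574 ≈ -3.2822*I)
j - g = -6117*I*√134/21574 - 1*(-70) = -6117*I*√134/21574 + 70 = 70 - 6117*I*√134/21574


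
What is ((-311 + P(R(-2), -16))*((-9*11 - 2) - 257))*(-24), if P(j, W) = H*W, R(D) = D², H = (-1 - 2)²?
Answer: -3909360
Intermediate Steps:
H = 9 (H = (-3)² = 9)
P(j, W) = 9*W
((-311 + P(R(-2), -16))*((-9*11 - 2) - 257))*(-24) = ((-311 + 9*(-16))*((-9*11 - 2) - 257))*(-24) = ((-311 - 144)*((-99 - 2) - 257))*(-24) = -455*(-101 - 257)*(-24) = -455*(-358)*(-24) = 162890*(-24) = -3909360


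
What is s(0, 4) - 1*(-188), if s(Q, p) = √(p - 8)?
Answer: 188 + 2*I ≈ 188.0 + 2.0*I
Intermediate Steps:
s(Q, p) = √(-8 + p)
s(0, 4) - 1*(-188) = √(-8 + 4) - 1*(-188) = √(-4) + 188 = 2*I + 188 = 188 + 2*I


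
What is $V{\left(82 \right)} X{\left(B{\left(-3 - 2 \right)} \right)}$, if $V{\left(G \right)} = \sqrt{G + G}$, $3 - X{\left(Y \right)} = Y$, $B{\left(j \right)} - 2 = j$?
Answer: $12 \sqrt{41} \approx 76.838$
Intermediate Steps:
$B{\left(j \right)} = 2 + j$
$X{\left(Y \right)} = 3 - Y$
$V{\left(G \right)} = \sqrt{2} \sqrt{G}$ ($V{\left(G \right)} = \sqrt{2 G} = \sqrt{2} \sqrt{G}$)
$V{\left(82 \right)} X{\left(B{\left(-3 - 2 \right)} \right)} = \sqrt{2} \sqrt{82} \left(3 - \left(2 - 5\right)\right) = 2 \sqrt{41} \left(3 - \left(2 - 5\right)\right) = 2 \sqrt{41} \left(3 - -3\right) = 2 \sqrt{41} \left(3 + 3\right) = 2 \sqrt{41} \cdot 6 = 12 \sqrt{41}$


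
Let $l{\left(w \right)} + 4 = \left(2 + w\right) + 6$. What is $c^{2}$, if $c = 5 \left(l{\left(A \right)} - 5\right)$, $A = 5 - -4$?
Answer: $1600$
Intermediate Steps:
$A = 9$ ($A = 5 + 4 = 9$)
$l{\left(w \right)} = 4 + w$ ($l{\left(w \right)} = -4 + \left(\left(2 + w\right) + 6\right) = -4 + \left(8 + w\right) = 4 + w$)
$c = 40$ ($c = 5 \left(\left(4 + 9\right) - 5\right) = 5 \left(13 - 5\right) = 5 \cdot 8 = 40$)
$c^{2} = 40^{2} = 1600$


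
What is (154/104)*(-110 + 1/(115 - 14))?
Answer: -855393/5252 ≈ -162.87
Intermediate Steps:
(154/104)*(-110 + 1/(115 - 14)) = (154*(1/104))*(-110 + 1/101) = 77*(-110 + 1/101)/52 = (77/52)*(-11109/101) = -855393/5252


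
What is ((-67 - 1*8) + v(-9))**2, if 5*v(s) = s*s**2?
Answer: 1218816/25 ≈ 48753.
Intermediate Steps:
v(s) = s**3/5 (v(s) = (s*s**2)/5 = s**3/5)
((-67 - 1*8) + v(-9))**2 = ((-67 - 1*8) + (1/5)*(-9)**3)**2 = ((-67 - 8) + (1/5)*(-729))**2 = (-75 - 729/5)**2 = (-1104/5)**2 = 1218816/25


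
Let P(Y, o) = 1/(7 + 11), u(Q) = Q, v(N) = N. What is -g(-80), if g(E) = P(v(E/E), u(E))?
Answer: -1/18 ≈ -0.055556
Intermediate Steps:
P(Y, o) = 1/18
g(E) = 1/18
-g(-80) = -1*1/18 = -1/18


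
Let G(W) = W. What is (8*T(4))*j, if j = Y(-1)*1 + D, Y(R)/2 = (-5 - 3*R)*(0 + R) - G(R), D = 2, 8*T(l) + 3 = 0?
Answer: -24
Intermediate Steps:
T(l) = -3/8 (T(l) = -3/8 + (⅛)*0 = -3/8 + 0 = -3/8)
Y(R) = -2*R + 2*R*(-5 - 3*R) (Y(R) = 2*((-5 - 3*R)*(0 + R) - R) = 2*((-5 - 3*R)*R - R) = 2*(R*(-5 - 3*R) - R) = 2*(-R + R*(-5 - 3*R)) = -2*R + 2*R*(-5 - 3*R))
j = 8 (j = (6*(-1)*(-2 - 1*(-1)))*1 + 2 = (6*(-1)*(-2 + 1))*1 + 2 = (6*(-1)*(-1))*1 + 2 = 6*1 + 2 = 6 + 2 = 8)
(8*T(4))*j = (8*(-3/8))*8 = -3*8 = -24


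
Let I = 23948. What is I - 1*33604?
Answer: -9656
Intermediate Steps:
I - 1*33604 = 23948 - 1*33604 = 23948 - 33604 = -9656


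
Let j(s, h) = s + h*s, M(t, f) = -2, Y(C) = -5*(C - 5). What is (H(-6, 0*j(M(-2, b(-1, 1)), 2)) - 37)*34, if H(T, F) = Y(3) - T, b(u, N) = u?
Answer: -714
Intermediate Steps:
Y(C) = 25 - 5*C (Y(C) = -5*(-5 + C) = 25 - 5*C)
H(T, F) = 10 - T (H(T, F) = (25 - 5*3) - T = (25 - 15) - T = 10 - T)
(H(-6, 0*j(M(-2, b(-1, 1)), 2)) - 37)*34 = ((10 - 1*(-6)) - 37)*34 = ((10 + 6) - 37)*34 = (16 - 37)*34 = -21*34 = -714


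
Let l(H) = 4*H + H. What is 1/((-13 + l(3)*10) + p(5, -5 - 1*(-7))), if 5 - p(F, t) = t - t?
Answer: 1/142 ≈ 0.0070423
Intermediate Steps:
l(H) = 5*H
p(F, t) = 5 (p(F, t) = 5 - (t - t) = 5 - 1*0 = 5 + 0 = 5)
1/((-13 + l(3)*10) + p(5, -5 - 1*(-7))) = 1/((-13 + (5*3)*10) + 5) = 1/((-13 + 15*10) + 5) = 1/((-13 + 150) + 5) = 1/(137 + 5) = 1/142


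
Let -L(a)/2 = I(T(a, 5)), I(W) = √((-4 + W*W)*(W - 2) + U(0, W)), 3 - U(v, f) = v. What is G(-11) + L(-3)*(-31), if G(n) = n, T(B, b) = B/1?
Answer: -11 + 62*I*√22 ≈ -11.0 + 290.81*I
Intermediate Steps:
T(B, b) = B (T(B, b) = B*1 = B)
U(v, f) = 3 - v
I(W) = √(3 + (-4 + W²)*(-2 + W)) (I(W) = √((-4 + W*W)*(W - 2) + (3 - 1*0)) = √((-4 + W²)*(-2 + W) + (3 + 0)) = √((-4 + W²)*(-2 + W) + 3) = √(3 + (-4 + W²)*(-2 + W)))
L(a) = -2*√(11 + a³ - 4*a - 2*a²)
G(-11) + L(-3)*(-31) = -11 - 2*√(11 + (-3)³ - 4*(-3) - 2*(-3)²)*(-31) = -11 - 2*√(11 - 27 + 12 - 2*9)*(-31) = -11 - 2*√(11 - 27 + 12 - 18)*(-31) = -11 - 2*I*√22*(-31) = -11 + 62*I*√22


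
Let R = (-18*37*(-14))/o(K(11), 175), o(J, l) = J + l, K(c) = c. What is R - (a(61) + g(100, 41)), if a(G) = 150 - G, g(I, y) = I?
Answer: -4305/31 ≈ -138.87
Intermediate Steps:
R = 1554/31 (R = (-18*37*(-14))/(11 + 175) = -666*(-14)/186 = 9324*(1/186) = 1554/31 ≈ 50.129)
R - (a(61) + g(100, 41)) = 1554/31 - ((150 - 1*61) + 100) = 1554/31 - ((150 - 61) + 100) = 1554/31 - (89 + 100) = 1554/31 - 1*189 = 1554/31 - 189 = -4305/31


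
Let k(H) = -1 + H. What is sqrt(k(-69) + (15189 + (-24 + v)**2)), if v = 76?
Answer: sqrt(17823) ≈ 133.50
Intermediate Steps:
sqrt(k(-69) + (15189 + (-24 + v)**2)) = sqrt((-1 - 69) + (15189 + (-24 + 76)**2)) = sqrt(-70 + (15189 + 52**2)) = sqrt(-70 + (15189 + 2704)) = sqrt(-70 + 17893) = sqrt(17823)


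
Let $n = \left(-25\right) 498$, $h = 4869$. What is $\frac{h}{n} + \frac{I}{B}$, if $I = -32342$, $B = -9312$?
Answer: $\frac{29776481}{9661200} \approx 3.0821$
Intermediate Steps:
$n = -12450$
$\frac{h}{n} + \frac{I}{B} = \frac{4869}{-12450} - \frac{32342}{-9312} = 4869 \left(- \frac{1}{12450}\right) - - \frac{16171}{4656} = - \frac{1623}{4150} + \frac{16171}{4656} = \frac{29776481}{9661200}$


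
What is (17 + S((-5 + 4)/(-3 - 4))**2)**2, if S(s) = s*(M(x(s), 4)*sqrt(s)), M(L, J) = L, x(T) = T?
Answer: 81635918400/282475249 ≈ 289.00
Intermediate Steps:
S(s) = s**(5/2) (S(s) = s*(s*sqrt(s)) = s*s**(3/2) = s**(5/2))
(17 + S((-5 + 4)/(-3 - 4))**2)**2 = (17 + (((-5 + 4)/(-3 - 4))**(5/2))**2)**2 = (17 + ((-1/(-7))**(5/2))**2)**2 = (17 + ((-1*(-1/7))**(5/2))**2)**2 = (17 + ((1/7)**(5/2))**2)**2 = (17 + (sqrt(7)/343)**2)**2 = (17 + 1/16807)**2 = (285720/16807)**2 = 81635918400/282475249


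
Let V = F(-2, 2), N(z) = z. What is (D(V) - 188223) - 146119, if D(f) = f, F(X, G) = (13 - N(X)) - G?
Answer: -334329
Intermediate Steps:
F(X, G) = 13 - G - X (F(X, G) = (13 - X) - G = 13 - G - X)
V = 13 (V = 13 - 1*2 - 1*(-2) = 13 - 2 + 2 = 13)
(D(V) - 188223) - 146119 = (13 - 188223) - 146119 = -188210 - 146119 = -334329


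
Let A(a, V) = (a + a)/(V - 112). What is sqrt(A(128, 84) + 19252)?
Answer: 10*sqrt(9429)/7 ≈ 138.72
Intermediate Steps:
A(a, V) = 2*a/(-112 + V) (A(a, V) = (2*a)/(-112 + V) = 2*a/(-112 + V))
sqrt(A(128, 84) + 19252) = sqrt(2*128/(-112 + 84) + 19252) = sqrt(2*128/(-28) + 19252) = sqrt(2*128*(-1/28) + 19252) = sqrt(-64/7 + 19252) = sqrt(134700/7) = 10*sqrt(9429)/7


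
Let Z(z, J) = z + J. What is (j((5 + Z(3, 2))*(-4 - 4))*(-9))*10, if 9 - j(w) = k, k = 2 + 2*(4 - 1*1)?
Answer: -90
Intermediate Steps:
Z(z, J) = J + z
k = 8 (k = 2 + 2*(4 - 1) = 2 + 2*3 = 2 + 6 = 8)
j(w) = 1 (j(w) = 9 - 1*8 = 9 - 8 = 1)
(j((5 + Z(3, 2))*(-4 - 4))*(-9))*10 = (1*(-9))*10 = -9*10 = -90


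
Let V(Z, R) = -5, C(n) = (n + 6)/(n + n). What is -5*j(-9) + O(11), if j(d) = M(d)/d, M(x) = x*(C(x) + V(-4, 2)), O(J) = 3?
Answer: 163/6 ≈ 27.167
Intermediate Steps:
C(n) = (6 + n)/(2*n) (C(n) = (6 + n)/((2*n)) = (6 + n)*(1/(2*n)) = (6 + n)/(2*n))
M(x) = x*(-5 + (6 + x)/(2*x)) (M(x) = x*((6 + x)/(2*x) - 5) = x*(-5 + (6 + x)/(2*x)))
j(d) = (3 - 9*d/2)/d
-5*j(-9) + O(11) = -5*(-9/2 + 3/(-9)) + 3 = -5*(-9/2 + 3*(-⅑)) + 3 = -5*(-9/2 - ⅓) + 3 = -5*(-29/6) + 3 = 145/6 + 3 = 163/6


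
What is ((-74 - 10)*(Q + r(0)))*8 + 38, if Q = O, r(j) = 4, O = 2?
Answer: -3994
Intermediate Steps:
Q = 2
((-74 - 10)*(Q + r(0)))*8 + 38 = ((-74 - 10)*(2 + 4))*8 + 38 = -84*6*8 + 38 = -504*8 + 38 = -4032 + 38 = -3994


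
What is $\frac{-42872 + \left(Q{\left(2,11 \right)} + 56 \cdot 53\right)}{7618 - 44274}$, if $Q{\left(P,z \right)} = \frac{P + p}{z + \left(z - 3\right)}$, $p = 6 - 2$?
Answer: $\frac{379085}{348232} \approx 1.0886$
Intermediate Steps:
$p = 4$ ($p = 6 - 2 = 4$)
$Q{\left(P,z \right)} = \frac{4 + P}{-3 + 2 z}$ ($Q{\left(P,z \right)} = \frac{P + 4}{z + \left(z - 3\right)} = \frac{4 + P}{z + \left(-3 + z\right)} = \frac{4 + P}{-3 + 2 z}$)
$\frac{-42872 + \left(Q{\left(2,11 \right)} + 56 \cdot 53\right)}{7618 - 44274} = \frac{-42872 + \left(\frac{4 + 2}{-3 + 2 \cdot 11} + 56 \cdot 53\right)}{7618 - 44274} = \frac{-42872 + \left(\frac{1}{-3 + 22} \cdot 6 + 2968\right)}{-36656} = \left(-42872 + \left(\frac{1}{19} \cdot 6 + 2968\right)\right) \left(- \frac{1}{36656}\right) = \left(-42872 + \left(\frac{6}{19} + 2968\right)\right) \left(- \frac{1}{36656}\right) = \left(-42872 + \frac{56398}{19}\right) \left(- \frac{1}{36656}\right) = \left(- \frac{758170}{19}\right) \left(- \frac{1}{36656}\right) = \frac{379085}{348232}$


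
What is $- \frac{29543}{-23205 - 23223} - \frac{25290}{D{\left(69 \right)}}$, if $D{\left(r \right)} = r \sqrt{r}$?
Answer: $\frac{29543}{46428} - \frac{2810 \sqrt{69}}{529} \approx -43.488$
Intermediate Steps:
$D{\left(r \right)} = r^{\frac{3}{2}}$
$- \frac{29543}{-23205 - 23223} - \frac{25290}{D{\left(69 \right)}} = - \frac{29543}{-23205 - 23223} - \frac{25290}{69^{\frac{3}{2}}} = - \frac{29543}{-23205 - 23223} - \frac{25290}{69 \sqrt{69}} = - \frac{29543}{-46428} - 25290 \frac{\sqrt{69}}{4761} = \left(-29543\right) \left(- \frac{1}{46428}\right) - \frac{2810 \sqrt{69}}{529} = \frac{29543}{46428} - \frac{2810 \sqrt{69}}{529}$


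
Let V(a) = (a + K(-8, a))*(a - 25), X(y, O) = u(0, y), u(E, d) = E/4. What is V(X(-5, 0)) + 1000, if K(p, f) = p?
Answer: 1200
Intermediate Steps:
u(E, d) = E/4 (u(E, d) = E*(¼) = E/4)
X(y, O) = 0 (X(y, O) = (¼)*0 = 0)
V(a) = (-25 + a)*(-8 + a) (V(a) = (a - 8)*(a - 25) = (-8 + a)*(-25 + a) = (-25 + a)*(-8 + a))
V(X(-5, 0)) + 1000 = (200 + 0² - 33*0) + 1000 = (200 + 0 + 0) + 1000 = 200 + 1000 = 1200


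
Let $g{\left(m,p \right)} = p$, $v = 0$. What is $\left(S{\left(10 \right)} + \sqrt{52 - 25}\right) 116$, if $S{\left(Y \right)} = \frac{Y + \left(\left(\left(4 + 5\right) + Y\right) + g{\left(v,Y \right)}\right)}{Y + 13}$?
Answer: $\frac{4524}{23} + 348 \sqrt{3} \approx 799.45$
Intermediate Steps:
$S{\left(Y \right)} = \frac{9 + 3 Y}{13 + Y}$ ($S{\left(Y \right)} = \frac{Y + \left(\left(\left(4 + 5\right) + Y\right) + Y\right)}{Y + 13} = \frac{Y + \left(\left(9 + Y\right) + Y\right)}{13 + Y} = \frac{Y + \left(9 + 2 Y\right)}{13 + Y} = \frac{9 + 3 Y}{13 + Y}$)
$\left(S{\left(10 \right)} + \sqrt{52 - 25}\right) 116 = \left(\frac{3 \left(3 + 10\right)}{13 + 10} + \sqrt{52 - 25}\right) 116 = \left(3 \cdot \frac{1}{23} \cdot 13 + \sqrt{27}\right) 116 = \left(3 \cdot \frac{1}{23} \cdot 13 + 3 \sqrt{3}\right) 116 = \left(\frac{39}{23} + 3 \sqrt{3}\right) 116 = \frac{4524}{23} + 348 \sqrt{3}$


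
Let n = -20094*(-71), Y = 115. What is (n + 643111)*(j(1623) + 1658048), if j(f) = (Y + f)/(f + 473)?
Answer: 3596531216547805/1048 ≈ 3.4318e+12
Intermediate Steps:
n = 1426674
j(f) = (115 + f)/(473 + f) (j(f) = (115 + f)/(f + 473) = (115 + f)/(473 + f))
(n + 643111)*(j(1623) + 1658048) = (1426674 + 643111)*((115 + 1623)/(473 + 1623) + 1658048) = 2069785*(1738/2096 + 1658048) = 2069785*((1/2096)*1738 + 1658048) = 2069785*(869/1048 + 1658048) = 2069785*(1737635173/1048) = 3596531216547805/1048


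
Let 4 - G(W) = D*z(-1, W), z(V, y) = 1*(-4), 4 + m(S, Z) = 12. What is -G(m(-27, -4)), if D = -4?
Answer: 12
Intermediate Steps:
m(S, Z) = 8 (m(S, Z) = -4 + 12 = 8)
z(V, y) = -4
G(W) = -12 (G(W) = 4 - (-4)*(-4) = 4 - 1*16 = 4 - 16 = -12)
-G(m(-27, -4)) = -1*(-12) = 12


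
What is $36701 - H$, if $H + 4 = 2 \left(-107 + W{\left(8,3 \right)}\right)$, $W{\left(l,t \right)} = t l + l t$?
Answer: $36823$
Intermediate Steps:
$W{\left(l,t \right)} = 2 l t$ ($W{\left(l,t \right)} = l t + l t = 2 l t$)
$H = -122$ ($H = -4 + 2 \left(-107 + 2 \cdot 8 \cdot 3\right) = -4 + 2 \left(-107 + 48\right) = -4 + 2 \left(-59\right) = -4 - 118 = -122$)
$36701 - H = 36701 - -122 = 36701 + 122 = 36823$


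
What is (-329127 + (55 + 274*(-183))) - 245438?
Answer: -624652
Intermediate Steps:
(-329127 + (55 + 274*(-183))) - 245438 = (-329127 + (55 - 50142)) - 245438 = (-329127 - 50087) - 245438 = -379214 - 245438 = -624652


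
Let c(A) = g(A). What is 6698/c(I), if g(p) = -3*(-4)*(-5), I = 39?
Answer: -3349/30 ≈ -111.63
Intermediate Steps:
g(p) = -60 (g(p) = 12*(-5) = -60)
c(A) = -60
6698/c(I) = 6698/(-60) = 6698*(-1/60) = -3349/30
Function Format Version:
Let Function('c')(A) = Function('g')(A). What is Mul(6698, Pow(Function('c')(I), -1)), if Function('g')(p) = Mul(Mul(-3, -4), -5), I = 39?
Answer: Rational(-3349, 30) ≈ -111.63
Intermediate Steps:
Function('g')(p) = -60 (Function('g')(p) = Mul(12, -5) = -60)
Function('c')(A) = -60
Mul(6698, Pow(Function('c')(I), -1)) = Mul(6698, Pow(-60, -1)) = Mul(6698, Rational(-1, 60)) = Rational(-3349, 30)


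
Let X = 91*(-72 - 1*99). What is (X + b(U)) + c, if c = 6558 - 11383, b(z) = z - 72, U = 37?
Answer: -20421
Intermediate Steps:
b(z) = -72 + z
c = -4825
X = -15561 (X = 91*(-72 - 99) = 91*(-171) = -15561)
(X + b(U)) + c = (-15561 + (-72 + 37)) - 4825 = (-15561 - 35) - 4825 = -15596 - 4825 = -20421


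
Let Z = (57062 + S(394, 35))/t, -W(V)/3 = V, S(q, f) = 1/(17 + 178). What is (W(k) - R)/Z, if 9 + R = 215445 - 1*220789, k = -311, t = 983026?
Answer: 1204963780020/11127091 ≈ 1.0829e+5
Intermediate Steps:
S(q, f) = 1/195
R = -5353 (R = -9 + (215445 - 1*220789) = -9 + (215445 - 220789) = -9 - 5344 = -5353)
W(V) = -3*V
Z = 11127091/191690070 (Z = (57062 + 1/195)/983026 = (11127091/195)*(1/983026) = 11127091/191690070 ≈ 0.058047)
(W(k) - R)/Z = (-3*(-311) - 1*(-5353))/(11127091/191690070) = (933 + 5353)*(191690070/11127091) = 6286*(191690070/11127091) = 1204963780020/11127091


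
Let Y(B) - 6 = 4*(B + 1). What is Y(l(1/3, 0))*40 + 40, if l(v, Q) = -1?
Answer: 280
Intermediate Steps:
Y(B) = 10 + 4*B (Y(B) = 6 + 4*(B + 1) = 6 + 4*(1 + B) = 6 + (4 + 4*B) = 10 + 4*B)
Y(l(1/3, 0))*40 + 40 = (10 + 4*(-1))*40 + 40 = (10 - 4)*40 + 40 = 6*40 + 40 = 240 + 40 = 280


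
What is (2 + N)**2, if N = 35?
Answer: 1369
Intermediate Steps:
(2 + N)**2 = (2 + 35)**2 = 37**2 = 1369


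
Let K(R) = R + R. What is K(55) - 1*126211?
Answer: -126101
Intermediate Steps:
K(R) = 2*R
K(55) - 1*126211 = 2*55 - 1*126211 = 110 - 126211 = -126101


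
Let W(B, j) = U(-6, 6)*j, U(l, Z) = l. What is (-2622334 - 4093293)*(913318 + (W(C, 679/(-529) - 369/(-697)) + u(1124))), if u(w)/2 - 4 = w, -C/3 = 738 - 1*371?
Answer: -55295113972051598/8993 ≈ -6.1487e+12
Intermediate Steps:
C = -1101 (C = -3*(738 - 1*371) = -3*(738 - 371) = -3*367 = -1101)
u(w) = 8 + 2*w
W(B, j) = -6*j
(-2622334 - 4093293)*(913318 + (W(C, 679/(-529) - 369/(-697)) + u(1124))) = (-2622334 - 4093293)*(913318 + (-6*(679/(-529) - 369/(-697)) + (8 + 2*1124))) = -6715627*(913318 + (-6*(679*(-1/529) - 369*(-1/697)) + (8 + 2248))) = -6715627*(913318 + (-6*(-679/529 + 9/17) + 2256)) = -6715627*(913318 + (-6*(-6782/8993) + 2256)) = -6715627*(913318 + (40692/8993 + 2256)) = -6715627*(913318 + 20328900/8993) = -6715627*8233797674/8993 = -55295113972051598/8993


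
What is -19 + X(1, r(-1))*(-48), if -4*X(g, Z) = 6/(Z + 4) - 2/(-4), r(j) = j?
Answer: 11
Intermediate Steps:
X(g, Z) = -⅛ - 3/(2*(4 + Z)) (X(g, Z) = -(6/(Z + 4) - 2/(-4))/4 = -(6/(4 + Z) - 2*(-¼))/4 = -(6/(4 + Z) + ½)/4 = -(½ + 6/(4 + Z))/4 = -⅛ - 3/(2*(4 + Z)))
-19 + X(1, r(-1))*(-48) = -19 + ((-16 - 1*(-1))/(8*(4 - 1)))*(-48) = -19 + ((⅛)*(-16 + 1)/3)*(-48) = -19 + ((⅛)*(⅓)*(-15))*(-48) = -19 - 5/8*(-48) = -19 + 30 = 11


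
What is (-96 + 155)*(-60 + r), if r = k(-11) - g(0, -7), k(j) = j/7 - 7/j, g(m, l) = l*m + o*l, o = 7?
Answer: -54221/77 ≈ -704.17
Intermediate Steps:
g(m, l) = 7*l + l*m (g(m, l) = l*m + 7*l = 7*l + l*m)
k(j) = -7/j + j/7 (k(j) = j*(1/7) - 7/j = j/7 - 7/j = -7/j + j/7)
r = 3701/77 (r = (-7/(-11) + (1/7)*(-11)) - (-7)*(7 + 0) = (-7*(-1/11) - 11/7) - (-7)*7 = (7/11 - 11/7) - 1*(-49) = -72/77 + 49 = 3701/77 ≈ 48.065)
(-96 + 155)*(-60 + r) = (-96 + 155)*(-60 + 3701/77) = 59*(-919/77) = -54221/77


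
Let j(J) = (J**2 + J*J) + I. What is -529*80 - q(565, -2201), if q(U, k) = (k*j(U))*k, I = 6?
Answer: -3092936927176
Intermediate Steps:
j(J) = 6 + 2*J**2 (j(J) = (J**2 + J*J) + 6 = (J**2 + J**2) + 6 = 2*J**2 + 6 = 6 + 2*J**2)
q(U, k) = k**2*(6 + 2*U**2) (q(U, k) = (k*(6 + 2*U**2))*k = k**2*(6 + 2*U**2))
-529*80 - q(565, -2201) = -529*80 - 2*(-2201)**2*(3 + 565**2) = -42320 - 2*4844401*(3 + 319225) = -42320 - 2*4844401*319228 = -42320 - 1*3092936884856 = -42320 - 3092936884856 = -3092936927176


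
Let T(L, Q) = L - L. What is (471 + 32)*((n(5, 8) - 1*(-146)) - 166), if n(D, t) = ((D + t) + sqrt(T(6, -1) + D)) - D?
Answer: -6036 + 503*sqrt(5) ≈ -4911.3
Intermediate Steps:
T(L, Q) = 0
n(D, t) = t + sqrt(D) (n(D, t) = ((D + t) + sqrt(0 + D)) - D = ((D + t) + sqrt(D)) - D = (D + t + sqrt(D)) - D = t + sqrt(D))
(471 + 32)*((n(5, 8) - 1*(-146)) - 166) = (471 + 32)*(((8 + sqrt(5)) - 1*(-146)) - 166) = 503*(((8 + sqrt(5)) + 146) - 166) = 503*((154 + sqrt(5)) - 166) = 503*(-12 + sqrt(5)) = -6036 + 503*sqrt(5)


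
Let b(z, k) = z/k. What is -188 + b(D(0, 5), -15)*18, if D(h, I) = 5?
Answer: -194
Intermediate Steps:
-188 + b(D(0, 5), -15)*18 = -188 + (5/(-15))*18 = -188 + (5*(-1/15))*18 = -188 - ⅓*18 = -188 - 6 = -194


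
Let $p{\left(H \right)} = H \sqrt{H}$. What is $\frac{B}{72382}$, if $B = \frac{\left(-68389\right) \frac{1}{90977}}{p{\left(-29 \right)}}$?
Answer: $- \frac{68389 i \sqrt{29}}{5538066756974} \approx - 6.6501 \cdot 10^{-8} i$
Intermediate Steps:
$p{\left(H \right)} = H^{\frac{3}{2}}$
$B = - \frac{68389 i \sqrt{29}}{76511657}$ ($B = \frac{\left(-68389\right) \frac{1}{90977}}{\left(-29\right)^{\frac{3}{2}}} = \frac{\left(-68389\right) \frac{1}{90977}}{\left(-29\right) i \sqrt{29}} = - \frac{68389 \frac{i \sqrt{29}}{841}}{90977} = - \frac{68389 i \sqrt{29}}{76511657} \approx - 0.0048135 i$)
$\frac{B}{72382} = \frac{\left(- \frac{68389}{76511657}\right) i \sqrt{29}}{72382} = - \frac{68389 i \sqrt{29}}{76511657} \cdot \frac{1}{72382} = - \frac{68389 i \sqrt{29}}{5538066756974}$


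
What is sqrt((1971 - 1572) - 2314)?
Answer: I*sqrt(1915) ≈ 43.761*I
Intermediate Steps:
sqrt((1971 - 1572) - 2314) = sqrt(399 - 2314) = sqrt(-1915) = I*sqrt(1915)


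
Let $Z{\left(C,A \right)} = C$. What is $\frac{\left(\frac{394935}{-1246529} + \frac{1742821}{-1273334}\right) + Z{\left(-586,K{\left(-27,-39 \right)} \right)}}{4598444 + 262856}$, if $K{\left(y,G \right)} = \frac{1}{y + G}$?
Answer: $- \frac{186560509417119}{1543217504887790360} \approx -0.00012089$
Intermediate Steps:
$K{\left(y,G \right)} = \frac{1}{G + y}$
$\frac{\left(\frac{394935}{-1246529} + \frac{1742821}{-1273334}\right) + Z{\left(-586,K{\left(-27,-39 \right)} \right)}}{4598444 + 262856} = \frac{\left(\frac{394935}{-1246529} + \frac{1742821}{-1273334}\right) - 586}{4598444 + 262856} = \frac{\left(394935 \left(- \frac{1}{1246529}\right) + 1742821 \left(- \frac{1}{1273334}\right)\right) - 586}{4861300} = \left(\left(- \frac{394935}{1246529} - \frac{1742821}{1273334}\right) - 586\right) \frac{1}{4861300} = \left(- \frac{2675361081599}{1587247757686} - 586\right) \frac{1}{4861300} = \left(- \frac{932802547085595}{1587247757686}\right) \frac{1}{4861300} = - \frac{186560509417119}{1543217504887790360}$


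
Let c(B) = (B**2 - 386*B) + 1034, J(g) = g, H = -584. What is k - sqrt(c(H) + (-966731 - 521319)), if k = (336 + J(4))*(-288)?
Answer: -97920 - 2*I*sqrt(230134) ≈ -97920.0 - 959.45*I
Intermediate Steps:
c(B) = 1034 + B**2 - 386*B
k = -97920 (k = (336 + 4)*(-288) = 340*(-288) = -97920)
k - sqrt(c(H) + (-966731 - 521319)) = -97920 - sqrt((1034 + (-584)**2 - 386*(-584)) + (-966731 - 521319)) = -97920 - sqrt((1034 + 341056 + 225424) - 1488050) = -97920 - sqrt(567514 - 1488050) = -97920 - sqrt(-920536) = -97920 - 2*I*sqrt(230134)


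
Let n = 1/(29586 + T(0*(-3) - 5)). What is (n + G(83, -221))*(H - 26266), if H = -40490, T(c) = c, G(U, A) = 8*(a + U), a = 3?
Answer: -1358600021124/29581 ≈ -4.5928e+7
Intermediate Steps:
G(U, A) = 24 + 8*U (G(U, A) = 8*(3 + U) = 24 + 8*U)
n = 1/29581 (n = 1/(29586 + (0*(-3) - 5)) = 1/(29586 + (0 - 5)) = 1/(29586 - 5) = 1/29581 ≈ 3.3805e-5)
(n + G(83, -221))*(H - 26266) = (1/29581 + (24 + 8*83))*(-40490 - 26266) = (1/29581 + (24 + 664))*(-66756) = (1/29581 + 688)*(-66756) = (20351729/29581)*(-66756) = -1358600021124/29581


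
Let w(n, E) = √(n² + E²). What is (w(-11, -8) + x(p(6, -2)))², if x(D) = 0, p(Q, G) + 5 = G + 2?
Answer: 185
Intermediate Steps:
p(Q, G) = -3 + G (p(Q, G) = -5 + (G + 2) = -5 + (2 + G) = -3 + G)
w(n, E) = √(E² + n²)
(w(-11, -8) + x(p(6, -2)))² = (√((-8)² + (-11)²) + 0)² = (√(64 + 121) + 0)² = (√185 + 0)² = (√185)² = 185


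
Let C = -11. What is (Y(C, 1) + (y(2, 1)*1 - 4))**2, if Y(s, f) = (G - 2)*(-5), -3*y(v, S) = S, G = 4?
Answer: 1849/9 ≈ 205.44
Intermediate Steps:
y(v, S) = -S/3
Y(s, f) = -10 (Y(s, f) = (4 - 2)*(-5) = 2*(-5) = -10)
(Y(C, 1) + (y(2, 1)*1 - 4))**2 = (-10 + (-1/3*1*1 - 4))**2 = (-10 + (-1/3*1 - 4))**2 = (-10 + (-1/3 - 4))**2 = (-10 - 13/3)**2 = (-43/3)**2 = 1849/9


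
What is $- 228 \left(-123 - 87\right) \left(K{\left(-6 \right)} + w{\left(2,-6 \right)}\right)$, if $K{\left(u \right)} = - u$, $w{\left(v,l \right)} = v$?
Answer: $383040$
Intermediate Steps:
$- 228 \left(-123 - 87\right) \left(K{\left(-6 \right)} + w{\left(2,-6 \right)}\right) = - 228 \left(-123 - 87\right) \left(\left(-1\right) \left(-6\right) + 2\right) = - 228 \left(- 210 \left(6 + 2\right)\right) = - 228 \left(\left(-210\right) 8\right) = \left(-228\right) \left(-1680\right) = 383040$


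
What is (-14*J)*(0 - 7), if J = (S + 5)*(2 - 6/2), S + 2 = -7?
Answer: 392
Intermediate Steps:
S = -9 (S = -2 - 7 = -9)
J = 4 (J = (-9 + 5)*(2 - 6/2) = -4*(2 - 6*½) = -4*(2 - 3) = -4*(-1) = 4)
(-14*J)*(0 - 7) = (-14*4)*(0 - 7) = -56*(-7) = 392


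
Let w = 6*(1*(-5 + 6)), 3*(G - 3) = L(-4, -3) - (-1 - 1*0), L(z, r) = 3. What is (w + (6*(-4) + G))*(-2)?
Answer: 82/3 ≈ 27.333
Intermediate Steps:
G = 13/3 (G = 3 + (3 - (-1 - 1*0))/3 = 3 + (3 - (-1 + 0))/3 = 3 + (3 - 1*(-1))/3 = 3 + (3 + 1)/3 = 3 + (⅓)*4 = 3 + 4/3 = 13/3 ≈ 4.3333)
w = 6 (w = 6*(1*1) = 6*1 = 6)
(w + (6*(-4) + G))*(-2) = (6 + (6*(-4) + 13/3))*(-2) = (6 + (-24 + 13/3))*(-2) = (6 - 59/3)*(-2) = -41/3*(-2) = 82/3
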